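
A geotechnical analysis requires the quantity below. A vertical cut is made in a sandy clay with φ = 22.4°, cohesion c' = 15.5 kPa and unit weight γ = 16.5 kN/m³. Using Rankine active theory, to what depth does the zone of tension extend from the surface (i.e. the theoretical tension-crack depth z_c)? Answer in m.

K_a = tan²(45° − 22.4°/2) = 0.4482; √K_a = 0.6694.
The active pressure is zero where K_a γ z = 2c√K_a, so z_c = 2c/(γ√K_a) = 2×15.5/(16.5×0.6694) = 2.806 m.

2.81 m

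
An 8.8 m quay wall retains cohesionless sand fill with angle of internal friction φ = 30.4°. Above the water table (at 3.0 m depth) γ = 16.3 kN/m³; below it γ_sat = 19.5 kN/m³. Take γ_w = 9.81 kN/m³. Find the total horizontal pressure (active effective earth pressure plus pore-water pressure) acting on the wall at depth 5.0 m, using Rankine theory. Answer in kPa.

42.0 kPa

K_a = (1 − sin φ)/(1 + sin φ) = 0.3280.
γ' = 19.5 − 9.81 = 9.690 kN/m³.
Effective vertical stress at 5.0 m: σ'_v = 16.3×3.0 + 9.690×2.00 = 68.28 kPa.
σ'_h = K_a σ'_v = 0.3280 × 68.28 = 22.40 kPa; u = γ_w × 2.00 = 19.62 kPa.
Total σ_h = 22.40 + 19.62 = 42.02 kPa.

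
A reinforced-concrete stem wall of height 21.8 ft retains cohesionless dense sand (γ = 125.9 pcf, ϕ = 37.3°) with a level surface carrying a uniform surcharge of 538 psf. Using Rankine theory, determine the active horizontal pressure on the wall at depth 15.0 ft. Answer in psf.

K_a = (1 − sin φ)/(1 + sin φ) = 0.2453.
σ_v = γz + q = 125.9 × 15.0 + 538 = 2426 psf.
σ_h = K_a σ_v = 0.2453 × 2426 = 595.3 psf.

595 psf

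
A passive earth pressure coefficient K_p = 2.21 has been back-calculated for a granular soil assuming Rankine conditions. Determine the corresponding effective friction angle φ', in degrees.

K_p = (1+sin φ)/(1−sin φ) ⇒ sin φ = (K_p − 1)/(K_p + 1) = 0.3769.
φ = arcsin(0.3769) = 22.14°.

22.1°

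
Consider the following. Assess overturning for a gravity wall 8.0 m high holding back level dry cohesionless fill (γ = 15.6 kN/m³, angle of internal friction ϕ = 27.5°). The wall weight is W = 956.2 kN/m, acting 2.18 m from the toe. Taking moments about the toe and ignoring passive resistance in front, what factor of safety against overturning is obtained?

4.25

K_a = tan²(45° − 27.5°/2) = 0.3682.
P_a = ½K_aγH² = 0.5×0.3682×15.6×8.0² = 183.8 kN/m, acting at H/3 = 2.667 m above the base.
Overturning moment M_o = P_a × H/3 = 183.8 × 2.667 = 490.2.
Resisting moment M_r = W × 2.18 = 956.2 × 2.18 = 2085.
FS_overturning = M_r/M_o = 2085/490.2 = 4.253.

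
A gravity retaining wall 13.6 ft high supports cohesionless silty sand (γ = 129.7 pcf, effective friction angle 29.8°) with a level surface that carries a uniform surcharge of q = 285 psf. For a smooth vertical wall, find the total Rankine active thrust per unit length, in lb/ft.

5330 lb/ft

K_a = tan²(45° − φ/2) = 0.3360.
Soil triangle: ½ K_a γ H² = 0.5×0.3360×129.7×13.6² = 4031 lb/ft.
Surcharge rectangle: K_a q H = 0.3360×285×13.6 = 1302 lb/ft.
Total = 4031 + 1302 = 5333 lb/ft.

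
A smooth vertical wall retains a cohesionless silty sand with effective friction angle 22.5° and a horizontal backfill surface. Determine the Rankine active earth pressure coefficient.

K_a = tan²(45° − φ/2) = tan²(33.75°) = 0.4465.

0.446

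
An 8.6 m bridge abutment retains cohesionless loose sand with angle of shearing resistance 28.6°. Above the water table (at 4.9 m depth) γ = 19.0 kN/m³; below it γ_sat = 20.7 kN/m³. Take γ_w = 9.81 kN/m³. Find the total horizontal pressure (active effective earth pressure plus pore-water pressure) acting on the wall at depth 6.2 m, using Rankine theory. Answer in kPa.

K_a = (1 − sin φ)/(1 + sin φ) = 0.3525.
γ' = 20.7 − 9.81 = 10.89 kN/m³.
Effective vertical stress at 6.2 m: σ'_v = 19.0×4.9 + 10.89×1.30 = 107.3 kPa.
σ'_h = K_a σ'_v = 0.3525 × 107.3 = 37.81 kPa; u = γ_w × 1.30 = 12.75 kPa.
Total σ_h = 37.81 + 12.75 = 50.57 kPa.

50.6 kPa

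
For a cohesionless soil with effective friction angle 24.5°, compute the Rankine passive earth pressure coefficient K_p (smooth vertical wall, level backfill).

2.42

K_p = (1 + sin φ)/(1 − sin φ) = tan²(45° + 24.5°/2) = 2.417.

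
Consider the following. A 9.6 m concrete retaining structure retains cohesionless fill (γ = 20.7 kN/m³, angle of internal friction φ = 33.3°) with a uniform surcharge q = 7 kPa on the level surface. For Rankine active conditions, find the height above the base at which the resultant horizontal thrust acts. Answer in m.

3.31 m

K_a = 0.2911.
Triangular part P₁ = ½K_aγH² = 277.7 at H/3 = 3.200 m; rectangular part P₂ = K_a q H = 19.56 at H/2 = 4.800 m.
ȳ = (P₁·3.200 + P₂·4.800)/(P₁+P₂) = 3.305 m.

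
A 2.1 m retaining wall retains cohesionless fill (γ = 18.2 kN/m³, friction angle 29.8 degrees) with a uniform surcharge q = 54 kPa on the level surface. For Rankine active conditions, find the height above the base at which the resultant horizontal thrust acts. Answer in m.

K_a = 0.3360.
Triangular part P₁ = ½K_aγH² = 13.49 at H/3 = 0.7000 m; rectangular part P₂ = K_a q H = 38.11 at H/2 = 1.050 m.
ȳ = (P₁·0.7000 + P₂·1.050)/(P₁+P₂) = 0.9585 m.

0.959 m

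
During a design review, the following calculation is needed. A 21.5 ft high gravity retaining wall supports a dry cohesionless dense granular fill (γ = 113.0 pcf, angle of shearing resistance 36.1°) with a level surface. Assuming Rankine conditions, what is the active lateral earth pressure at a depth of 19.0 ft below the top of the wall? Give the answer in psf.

555 psf

K_a = (1 − sin φ)/(1 + sin φ) = 0.2585.
σ_h = K_a γ z = 0.2585 × 113.0 × 19.0 = 555.0 psf.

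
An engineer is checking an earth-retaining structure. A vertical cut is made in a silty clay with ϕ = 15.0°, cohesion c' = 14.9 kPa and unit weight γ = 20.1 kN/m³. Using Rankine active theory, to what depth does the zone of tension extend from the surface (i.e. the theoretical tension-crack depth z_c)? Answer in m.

K_a = tan²(45° − 15.0°/2) = 0.5888; √K_a = 0.7673.
The active pressure is zero where K_a γ z = 2c√K_a, so z_c = 2c/(γ√K_a) = 2×14.9/(20.1×0.7673) = 1.932 m.

1.93 m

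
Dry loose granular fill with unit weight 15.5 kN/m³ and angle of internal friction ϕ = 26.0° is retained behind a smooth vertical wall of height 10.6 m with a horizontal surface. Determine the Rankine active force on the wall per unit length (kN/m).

K_a = tan²(45° − φ/2) = 0.3905.
P_a = ½ K_a γ H² = 0.5 × 0.3905 × 15.5 × 10.6² = 340.0 kN/m.

340 kN/m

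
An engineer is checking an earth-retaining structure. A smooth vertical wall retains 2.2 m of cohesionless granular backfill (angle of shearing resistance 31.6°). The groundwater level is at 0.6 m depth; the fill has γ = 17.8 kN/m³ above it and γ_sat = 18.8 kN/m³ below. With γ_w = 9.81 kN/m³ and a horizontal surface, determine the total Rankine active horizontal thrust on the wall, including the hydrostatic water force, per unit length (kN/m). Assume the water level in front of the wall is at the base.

K_a = tan²(45° − φ/2) = 0.3123.
γ' = 18.8 − 9.81 = 8.990 kN/m³. Depth below WT = 1.6 m.
σ'_h at WT = K_a γ d_w = 3.336 kPa; at base = 3.336 + K_a γ' × 1.6 = 7.829 kPa.
P₁ (0–0.6 m) = ½×3.336×0.6 = 1.001. P₂ (0.6–2.2 m) = ½(3.336+7.829)×1.6 = 8.932.
P_w = ½ γ_w h₂² = 0.5×9.81×1.6² = 12.56. Total = 1.001+8.932+12.56 = 22.49 kN/m.

22.5 kN/m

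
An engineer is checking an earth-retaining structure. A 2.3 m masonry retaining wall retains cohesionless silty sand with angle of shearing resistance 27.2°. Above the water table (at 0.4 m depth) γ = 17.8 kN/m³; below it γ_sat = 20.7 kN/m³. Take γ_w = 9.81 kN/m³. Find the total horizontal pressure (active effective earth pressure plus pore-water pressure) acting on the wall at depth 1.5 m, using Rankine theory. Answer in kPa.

K_a = (1 − sin φ)/(1 + sin φ) = 0.3726.
γ' = 20.7 − 9.81 = 10.89 kN/m³.
Effective vertical stress at 1.5 m: σ'_v = 17.8×0.4 + 10.89×1.10 = 19.10 kPa.
σ'_h = K_a σ'_v = 0.3726 × 19.10 = 7.116 kPa; u = γ_w × 1.10 = 10.79 kPa.
Total σ_h = 7.116 + 10.79 = 17.91 kPa.

17.9 kPa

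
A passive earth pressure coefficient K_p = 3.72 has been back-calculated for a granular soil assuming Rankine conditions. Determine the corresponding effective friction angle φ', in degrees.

35.2°

K_p = (1+sin φ)/(1−sin φ) ⇒ sin φ = (K_p − 1)/(K_p + 1) = 0.5763.
φ = arcsin(0.5763) = 35.19°.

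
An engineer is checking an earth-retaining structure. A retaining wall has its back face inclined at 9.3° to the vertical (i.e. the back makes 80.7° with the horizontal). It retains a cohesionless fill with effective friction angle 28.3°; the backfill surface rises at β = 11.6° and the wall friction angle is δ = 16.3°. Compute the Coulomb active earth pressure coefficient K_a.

K_a = sin²(α+φ) / [sin²α · sin(α−δ) · (1 + √{sin(φ+δ)sin(φ−β) / (sin(α−δ)sin(α+β))})²].
With α = 80.7°, φ = 28.3°, δ = 16.3°, β = 11.6°: K_a = 0.4690.

0.469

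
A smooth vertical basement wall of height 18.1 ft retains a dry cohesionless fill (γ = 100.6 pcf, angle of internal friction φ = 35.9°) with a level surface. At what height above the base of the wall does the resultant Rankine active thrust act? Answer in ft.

K_a = 0.2607.
The pressure distribution is triangular, so the resultant acts at H/3 above the base = 18.1/3 = 6.033 ft.

6.03 ft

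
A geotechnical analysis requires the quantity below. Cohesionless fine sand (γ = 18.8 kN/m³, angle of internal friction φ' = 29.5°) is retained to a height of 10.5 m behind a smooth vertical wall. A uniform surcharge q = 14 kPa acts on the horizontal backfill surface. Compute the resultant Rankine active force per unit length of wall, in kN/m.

K_a = tan²(45° − φ/2) = 0.3401.
Soil triangle: ½ K_a γ H² = 0.5×0.3401×18.8×10.5² = 352.5 kN/m.
Surcharge rectangle: K_a q H = 0.3401×14×10.5 = 50.00 kN/m.
Total = 352.5 + 50.00 = 402.5 kN/m.

402 kN/m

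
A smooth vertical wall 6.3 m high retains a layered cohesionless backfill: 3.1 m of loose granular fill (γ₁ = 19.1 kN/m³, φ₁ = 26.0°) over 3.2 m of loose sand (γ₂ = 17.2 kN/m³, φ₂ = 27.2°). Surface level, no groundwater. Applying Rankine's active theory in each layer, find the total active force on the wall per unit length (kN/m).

K_a1 = tan²(45°−26.0°/2) = 0.3905; K_a2 = tan²(45°−27.2°/2) = 0.3726.
Layer 1: σ at base = K_a1 γ₁ h₁ = 23.12 kPa; P₁ = ½×23.12×3.1 = 35.83.
Layer 2: σ_v at top = γ₁h₁ = 59.21; σ_h top = K_a2×59.21 = 22.06; σ_h base = K_a2×(59.21+17.2×3.2) = 42.57.
P₂ = ½(22.06+42.57)×3.2 = 103.4. Total P_a = 35.83+103.4 = 139.2 kN/m.

139 kN/m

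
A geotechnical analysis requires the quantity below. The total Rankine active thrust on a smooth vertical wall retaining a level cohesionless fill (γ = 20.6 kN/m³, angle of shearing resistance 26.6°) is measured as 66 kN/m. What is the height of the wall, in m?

4.10 m

K_a = 0.3814. P_a = ½ K_a γ H² ⇒ H = √(2P_a/(K_a γ)).
H = √(2×66/(0.3814×20.6)) = 4.099 m.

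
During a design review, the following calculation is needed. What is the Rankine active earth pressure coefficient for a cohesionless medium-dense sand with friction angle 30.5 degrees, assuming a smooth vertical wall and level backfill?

0.327

K_a = (1 − sin φ)/(1 + sin φ) = (1 − sin 30.5°)/(1 + sin 30.5°) = 0.3267.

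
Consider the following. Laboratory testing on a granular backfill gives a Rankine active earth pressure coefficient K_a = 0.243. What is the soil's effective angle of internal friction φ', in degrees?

K_a = tan²(45° − φ/2) ⇒ 45° − φ/2 = arctan(√0.243) = 26.24°.
φ = 2(45° − 26.24°) = 37.52°.

37.5°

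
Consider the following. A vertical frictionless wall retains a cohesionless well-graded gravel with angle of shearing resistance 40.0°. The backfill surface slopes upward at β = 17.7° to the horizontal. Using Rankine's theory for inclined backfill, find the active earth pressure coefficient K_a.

K_a = cos β · (cos β − √(cos²β − cos²φ)) / (cos β + √(cos²β − cos²φ)).
cos β = 0.9527, cos φ = 0.7660, √(cos²β − cos²φ) = 0.5663.
K_a = 0.9527 × (0.9527 − 0.5663)/(0.9527 + 0.5663) = 0.2423.

0.242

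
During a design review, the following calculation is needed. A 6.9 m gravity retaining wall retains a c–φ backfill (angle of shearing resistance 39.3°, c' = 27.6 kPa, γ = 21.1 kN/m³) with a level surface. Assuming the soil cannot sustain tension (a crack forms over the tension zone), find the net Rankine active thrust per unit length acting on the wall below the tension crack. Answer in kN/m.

4.50 kN/m

K_a = 0.2245; √K_a = 0.4738.
Tension-crack depth z_c = 2c/(γ√K_a) = 2×27.6/(21.1×0.4738) = 5.522 m.
σ_a at base = K_a γ H − 2c√K_a = 0.2245×21.1×6.9 − 2×27.6×0.4738 = 6.526 kPa.
P_a = ½ × 6.526 × (H − z_c) = 0.5×6.526×1.378 = 4.497 kN/m.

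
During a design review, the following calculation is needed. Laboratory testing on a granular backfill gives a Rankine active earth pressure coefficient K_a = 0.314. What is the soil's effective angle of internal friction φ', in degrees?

K_a = tan²(45° − φ/2) ⇒ 45° − φ/2 = arctan(√0.314) = 29.26°.
φ = 2(45° − 29.26°) = 31.47°.

31.5°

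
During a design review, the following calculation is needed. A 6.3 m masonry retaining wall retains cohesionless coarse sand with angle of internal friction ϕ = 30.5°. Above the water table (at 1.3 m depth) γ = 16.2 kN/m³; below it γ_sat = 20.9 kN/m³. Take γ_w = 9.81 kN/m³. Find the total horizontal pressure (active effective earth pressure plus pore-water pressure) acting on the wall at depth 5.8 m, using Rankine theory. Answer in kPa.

K_a = (1 − sin φ)/(1 + sin φ) = 0.3267.
γ' = 20.9 − 9.81 = 11.09 kN/m³.
Effective vertical stress at 5.8 m: σ'_v = 16.2×1.3 + 11.09×4.50 = 70.96 kPa.
σ'_h = K_a σ'_v = 0.3267 × 70.96 = 23.18 kPa; u = γ_w × 4.50 = 44.15 kPa.
Total σ_h = 23.18 + 44.15 = 67.33 kPa.

67.3 kPa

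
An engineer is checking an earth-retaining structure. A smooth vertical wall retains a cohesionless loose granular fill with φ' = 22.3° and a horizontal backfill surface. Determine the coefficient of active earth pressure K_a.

0.450

K_a = tan²(45° − φ/2) = tan²(33.85°) = 0.4498.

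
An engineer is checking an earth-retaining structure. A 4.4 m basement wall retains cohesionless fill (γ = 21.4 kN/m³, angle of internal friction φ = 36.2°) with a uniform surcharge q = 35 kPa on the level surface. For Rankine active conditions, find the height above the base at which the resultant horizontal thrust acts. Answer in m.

1.78 m

K_a = 0.2574.
Triangular part P₁ = ½K_aγH² = 53.32 at H/3 = 1.467 m; rectangular part P₂ = K_a q H = 39.64 at H/2 = 2.200 m.
ȳ = (P₁·1.467 + P₂·2.200)/(P₁+P₂) = 1.779 m.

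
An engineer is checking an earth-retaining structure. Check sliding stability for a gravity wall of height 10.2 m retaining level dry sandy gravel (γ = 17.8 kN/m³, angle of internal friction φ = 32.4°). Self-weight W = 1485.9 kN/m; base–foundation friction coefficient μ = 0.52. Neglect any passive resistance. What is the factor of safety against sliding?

K_a = tan²(45° − 32.4°/2) = 0.3022.
P_a = ½K_aγH² = 0.5×0.3022×17.8×10.2² = 279.9 kN/m, acting at H/3 = 3.400 m above the base.
FS_sliding = μW / P_a = 0.52×1485.9 / 279.9 = 2.761.

2.76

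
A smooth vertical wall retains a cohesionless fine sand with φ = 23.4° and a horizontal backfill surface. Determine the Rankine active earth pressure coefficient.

0.431

K_a = (1 − sin φ)/(1 + sin φ) = (1 − sin 23.4°)/(1 + sin 23.4°) = 0.4315.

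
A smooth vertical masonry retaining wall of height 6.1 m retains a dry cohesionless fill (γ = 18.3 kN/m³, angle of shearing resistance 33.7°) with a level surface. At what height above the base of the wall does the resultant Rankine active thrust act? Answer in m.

2.03 m

K_a = 0.2863.
The pressure distribution is triangular, so the resultant acts at H/3 above the base = 6.1/3 = 2.033 m.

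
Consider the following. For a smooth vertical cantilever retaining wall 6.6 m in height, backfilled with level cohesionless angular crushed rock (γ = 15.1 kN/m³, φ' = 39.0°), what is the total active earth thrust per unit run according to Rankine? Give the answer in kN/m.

K_a = tan²(45° − φ/2) = 0.2275.
P_a = ½ K_a γ H² = 0.5 × 0.2275 × 15.1 × 6.6² = 74.82 kN/m.

74.8 kN/m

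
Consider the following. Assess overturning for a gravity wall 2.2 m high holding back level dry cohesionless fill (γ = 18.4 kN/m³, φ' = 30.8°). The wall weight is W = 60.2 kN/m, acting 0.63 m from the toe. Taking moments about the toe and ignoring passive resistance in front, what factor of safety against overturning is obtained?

K_a = tan²(45° − 30.8°/2) = 0.3227.
P_a = ½K_aγH² = 0.5×0.3227×18.4×2.2² = 14.37 kN/m, acting at H/3 = 0.7333 m above the base.
Overturning moment M_o = P_a × H/3 = 14.37 × 0.7333 = 10.54.
Resisting moment M_r = W × 0.63 = 60.2 × 0.63 = 37.93.
FS_overturning = M_r/M_o = 37.93/10.54 = 3.599.

3.60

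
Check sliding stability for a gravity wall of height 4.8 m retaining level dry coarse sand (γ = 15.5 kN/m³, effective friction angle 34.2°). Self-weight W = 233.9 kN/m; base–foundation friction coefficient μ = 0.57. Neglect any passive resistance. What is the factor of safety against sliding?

K_a = tan²(45° − 34.2°/2) = 0.2803.
P_a = ½K_aγH² = 0.5×0.2803×15.5×4.8² = 50.06 kN/m, acting at H/3 = 1.600 m above the base.
FS_sliding = μW / P_a = 0.57×233.9 / 50.06 = 2.663.

2.66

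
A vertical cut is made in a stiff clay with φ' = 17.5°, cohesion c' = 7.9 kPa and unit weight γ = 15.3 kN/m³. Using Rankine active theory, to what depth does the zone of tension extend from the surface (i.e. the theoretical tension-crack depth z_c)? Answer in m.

K_a = tan²(45° − 17.5°/2) = 0.5376; √K_a = 0.7332.
The active pressure is zero where K_a γ z = 2c√K_a, so z_c = 2c/(γ√K_a) = 2×7.9/(15.3×0.7332) = 1.408 m.

1.41 m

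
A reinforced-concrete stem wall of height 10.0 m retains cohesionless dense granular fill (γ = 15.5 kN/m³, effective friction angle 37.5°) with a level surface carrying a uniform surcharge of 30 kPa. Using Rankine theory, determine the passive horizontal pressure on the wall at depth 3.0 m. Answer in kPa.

K_p = (1 + sin φ)/(1 − sin φ) = 4.112.
σ_v = γz + q = 15.5 × 3.0 + 30 = 76.50 kPa.
σ_h = K_p σ_v = 4.112 × 76.50 = 314.6 kPa.

315 kPa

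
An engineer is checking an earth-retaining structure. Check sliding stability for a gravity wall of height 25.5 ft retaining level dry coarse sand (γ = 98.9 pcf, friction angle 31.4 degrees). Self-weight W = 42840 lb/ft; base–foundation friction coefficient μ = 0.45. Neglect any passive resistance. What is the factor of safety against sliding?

1.90

K_a = tan²(45° − 31.4°/2) = 0.3149.
P_a = ½K_aγH² = 0.5×0.3149×98.9×25.5² = 10130 lb/ft, acting at H/3 = 8.500 ft above the base.
FS_sliding = μW / P_a = 0.45×42840 / 10130 = 1.904.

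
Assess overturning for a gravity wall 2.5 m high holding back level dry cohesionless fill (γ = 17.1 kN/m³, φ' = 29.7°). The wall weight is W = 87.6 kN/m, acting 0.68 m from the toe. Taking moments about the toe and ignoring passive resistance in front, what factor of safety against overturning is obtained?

K_a = tan²(45° − 29.7°/2) = 0.3374.
P_a = ½K_aγH² = 0.5×0.3374×17.1×2.5² = 18.03 kN/m, acting at H/3 = 0.8333 m above the base.
Overturning moment M_o = P_a × H/3 = 18.03 × 0.8333 = 15.02.
Resisting moment M_r = W × 0.68 = 87.6 × 0.68 = 59.57.
FS_overturning = M_r/M_o = 59.57/15.02 = 3.965.

3.96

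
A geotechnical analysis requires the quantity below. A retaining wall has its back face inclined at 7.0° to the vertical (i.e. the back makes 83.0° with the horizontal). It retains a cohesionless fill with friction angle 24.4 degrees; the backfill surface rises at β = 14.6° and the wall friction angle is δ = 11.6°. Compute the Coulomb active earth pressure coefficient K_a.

K_a = sin²(α+φ) / [sin²α · sin(α−δ) · (1 + √{sin(φ+δ)sin(φ−β) / (sin(α−δ)sin(α+β))})²].
With α = 83.0°, φ = 24.4°, δ = 11.6°, β = 14.6°: K_a = 0.5544.

0.554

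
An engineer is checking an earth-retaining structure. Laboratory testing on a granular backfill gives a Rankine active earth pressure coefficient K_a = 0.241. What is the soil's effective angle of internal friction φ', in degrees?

K_a = tan²(45° − φ/2) ⇒ 45° − φ/2 = arctan(√0.241) = 26.15°.
φ = 2(45° − 26.15°) = 37.71°.

37.7°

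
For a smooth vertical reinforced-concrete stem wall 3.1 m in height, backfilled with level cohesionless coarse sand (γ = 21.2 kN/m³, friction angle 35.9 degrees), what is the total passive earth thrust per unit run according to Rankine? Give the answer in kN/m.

K_p = tan²(45° + φ/2) = 3.835.
P_p = ½ K_p γ H² = 0.5 × 3.835 × 21.2 × 3.1² = 390.7 kN/m.

391 kN/m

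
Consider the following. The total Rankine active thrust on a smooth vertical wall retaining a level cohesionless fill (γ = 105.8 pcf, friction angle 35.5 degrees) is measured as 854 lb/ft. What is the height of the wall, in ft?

7.80 ft

K_a = 0.2653. P_a = ½ K_a γ H² ⇒ H = √(2P_a/(K_a γ)).
H = √(2×854/(0.2653×105.8)) = 7.801 ft.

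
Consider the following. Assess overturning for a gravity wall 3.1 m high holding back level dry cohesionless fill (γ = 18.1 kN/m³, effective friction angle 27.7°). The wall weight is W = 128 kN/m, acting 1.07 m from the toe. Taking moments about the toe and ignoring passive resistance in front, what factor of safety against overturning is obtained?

K_a = tan²(45° − 27.7°/2) = 0.3653.
P_a = ½K_aγH² = 0.5×0.3653×18.1×3.1² = 31.77 kN/m, acting at H/3 = 1.033 m above the base.
Overturning moment M_o = P_a × H/3 = 31.77 × 1.033 = 32.83.
Resisting moment M_r = W × 1.07 = 128 × 1.07 = 137.0.
FS_overturning = M_r/M_o = 137.0/32.83 = 4.171.

4.17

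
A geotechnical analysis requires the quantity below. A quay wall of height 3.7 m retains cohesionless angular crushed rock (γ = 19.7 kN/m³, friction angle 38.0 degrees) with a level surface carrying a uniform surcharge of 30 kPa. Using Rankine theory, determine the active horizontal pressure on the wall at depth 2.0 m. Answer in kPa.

K_a = (1 − sin φ)/(1 + sin φ) = 0.2379.
σ_v = γz + q = 19.7 × 2.0 + 30 = 69.40 kPa.
σ_h = K_a σ_v = 0.2379 × 69.40 = 16.51 kPa.

16.5 kPa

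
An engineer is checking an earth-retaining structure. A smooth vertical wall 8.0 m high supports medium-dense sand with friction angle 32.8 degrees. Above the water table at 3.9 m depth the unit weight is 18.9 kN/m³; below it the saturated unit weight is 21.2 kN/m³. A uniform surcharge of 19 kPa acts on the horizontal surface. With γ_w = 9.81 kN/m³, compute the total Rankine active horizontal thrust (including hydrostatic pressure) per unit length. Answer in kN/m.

K_a = tan²(45° − φ/2) = 0.2973.
γ' = 21.2 − 9.81 = 11.39 kN/m³. h₂ = H − d_w = 4.1 m.
σ'_h: at surface K_a·q = 5.648; at WT K_a(q+γd_w) = 27.56; at base K_a(q+γd_w+γ'h₂) = 41.44 kPa.
P₁ = ½(5.648+27.56)×3.9 = 64.75; P₂ = ½(27.56+41.44)×4.1 = 141.5; P_w = ½γ_w h₂² = 82.45.
Total = 64.75+141.5+82.45 = 288.7 kN/m.

289 kN/m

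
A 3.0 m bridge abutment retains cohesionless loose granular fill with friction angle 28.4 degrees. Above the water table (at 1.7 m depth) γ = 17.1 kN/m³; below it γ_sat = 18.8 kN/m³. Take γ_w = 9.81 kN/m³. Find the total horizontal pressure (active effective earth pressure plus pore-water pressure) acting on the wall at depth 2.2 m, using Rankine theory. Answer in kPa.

16.8 kPa

K_a = (1 − sin φ)/(1 + sin φ) = 0.3554.
γ' = 18.8 − 9.81 = 8.990 kN/m³.
Effective vertical stress at 2.2 m: σ'_v = 17.1×1.7 + 8.990×0.500 = 33.57 kPa.
σ'_h = K_a σ'_v = 0.3554 × 33.57 = 11.93 kPa; u = γ_w × 0.500 = 4.905 kPa.
Total σ_h = 11.93 + 4.905 = 16.83 kPa.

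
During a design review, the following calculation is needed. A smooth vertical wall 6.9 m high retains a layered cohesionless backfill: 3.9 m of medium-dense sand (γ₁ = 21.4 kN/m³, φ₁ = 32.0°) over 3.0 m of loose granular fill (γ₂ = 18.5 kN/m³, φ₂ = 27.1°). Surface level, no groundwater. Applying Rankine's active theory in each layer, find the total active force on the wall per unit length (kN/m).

175 kN/m

K_a1 = tan²(45°−32.0°/2) = 0.3073; K_a2 = tan²(45°−27.1°/2) = 0.3741.
Layer 1: σ at base = K_a1 γ₁ h₁ = 25.64 kPa; P₁ = ½×25.64×3.9 = 50.01.
Layer 2: σ_v at top = γ₁h₁ = 83.46; σ_h top = K_a2×83.46 = 31.22; σ_h base = K_a2×(83.46+18.5×3.0) = 51.98.
P₂ = ½(31.22+51.98)×3.0 = 124.8. Total P_a = 50.01+124.8 = 174.8 kN/m.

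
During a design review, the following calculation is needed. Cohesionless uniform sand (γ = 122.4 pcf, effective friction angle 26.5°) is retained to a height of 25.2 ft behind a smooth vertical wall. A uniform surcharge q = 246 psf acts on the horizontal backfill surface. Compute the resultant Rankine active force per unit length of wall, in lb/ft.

17300 lb/ft

K_a = tan²(45° − φ/2) = 0.3829.
Soil triangle: ½ K_a γ H² = 0.5×0.3829×122.4×25.2² = 14880 lb/ft.
Surcharge rectangle: K_a q H = 0.3829×246×25.2 = 2374 lb/ft.
Total = 14880 + 2374 = 17260 lb/ft.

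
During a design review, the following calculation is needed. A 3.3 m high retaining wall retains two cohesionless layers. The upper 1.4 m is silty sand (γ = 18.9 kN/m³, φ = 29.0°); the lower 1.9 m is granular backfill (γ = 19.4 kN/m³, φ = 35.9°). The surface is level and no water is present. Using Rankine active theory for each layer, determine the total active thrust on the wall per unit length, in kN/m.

K_a1 = tan²(45°−29.0°/2) = 0.3470; K_a2 = tan²(45°−35.9°/2) = 0.2607.
Layer 1: σ at base = K_a1 γ₁ h₁ = 9.181 kPa; P₁ = ½×9.181×1.4 = 6.427.
Layer 2: σ_v at top = γ₁h₁ = 26.46; σ_h top = K_a2×26.46 = 6.899; σ_h base = K_a2×(26.46+19.4×1.9) = 16.51.
P₂ = ½(6.899+16.51)×1.9 = 22.24. Total P_a = 6.427+22.24 = 28.67 kN/m.

28.7 kN/m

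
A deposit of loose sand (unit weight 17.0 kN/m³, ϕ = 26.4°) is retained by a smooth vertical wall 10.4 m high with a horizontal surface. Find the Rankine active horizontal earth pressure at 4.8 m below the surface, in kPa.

31.4 kPa

K_a = (1 − sin φ)/(1 + sin φ) = 0.3844.
σ_h = K_a γ z = 0.3844 × 17.0 × 4.8 = 31.37 kPa.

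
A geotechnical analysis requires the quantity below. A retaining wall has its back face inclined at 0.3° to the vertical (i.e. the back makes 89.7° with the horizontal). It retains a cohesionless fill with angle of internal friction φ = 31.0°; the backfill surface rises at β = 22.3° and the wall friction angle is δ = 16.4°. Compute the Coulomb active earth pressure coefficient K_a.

0.421

K_a = sin²(α+φ) / [sin²α · sin(α−δ) · (1 + √{sin(φ+δ)sin(φ−β) / (sin(α−δ)sin(α+β))})²].
With α = 89.7°, φ = 31.0°, δ = 16.4°, β = 22.3°: K_a = 0.4210.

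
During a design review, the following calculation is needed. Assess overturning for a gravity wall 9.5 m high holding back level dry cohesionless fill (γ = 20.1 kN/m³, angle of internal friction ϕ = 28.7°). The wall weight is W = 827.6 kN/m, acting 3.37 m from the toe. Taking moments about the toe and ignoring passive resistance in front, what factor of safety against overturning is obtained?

2.77

K_a = tan²(45° − 28.7°/2) = 0.3511.
P_a = ½K_aγH² = 0.5×0.3511×20.1×9.5² = 318.5 kN/m, acting at H/3 = 3.167 m above the base.
Overturning moment M_o = P_a × H/3 = 318.5 × 3.167 = 1009.
Resisting moment M_r = W × 3.37 = 827.6 × 3.37 = 2789.
FS_overturning = M_r/M_o = 2789/1009 = 2.765.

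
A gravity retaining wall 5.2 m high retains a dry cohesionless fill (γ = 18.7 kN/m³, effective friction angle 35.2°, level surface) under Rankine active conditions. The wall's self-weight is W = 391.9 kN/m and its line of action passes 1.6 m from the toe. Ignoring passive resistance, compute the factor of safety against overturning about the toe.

K_a = tan²(45° − 35.2°/2) = 0.2687.
P_a = ½K_aγH² = 0.5×0.2687×18.7×5.2² = 67.93 kN/m, acting at H/3 = 1.733 m above the base.
Overturning moment M_o = P_a × H/3 = 67.93 × 1.733 = 117.7.
Resisting moment M_r = W × 1.6 = 391.9 × 1.6 = 627.0.
FS_overturning = M_r/M_o = 627.0/117.7 = 5.325.

5.33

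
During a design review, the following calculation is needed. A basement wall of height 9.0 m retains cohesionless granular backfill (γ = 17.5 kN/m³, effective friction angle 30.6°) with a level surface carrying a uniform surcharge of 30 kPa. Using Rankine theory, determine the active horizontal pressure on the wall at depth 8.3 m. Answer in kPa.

57.0 kPa

K_a = (1 − sin φ)/(1 + sin φ) = 0.3253.
σ_v = γz + q = 17.5 × 8.3 + 30 = 175.2 kPa.
σ_h = K_a σ_v = 0.3253 × 175.2 = 57.02 kPa.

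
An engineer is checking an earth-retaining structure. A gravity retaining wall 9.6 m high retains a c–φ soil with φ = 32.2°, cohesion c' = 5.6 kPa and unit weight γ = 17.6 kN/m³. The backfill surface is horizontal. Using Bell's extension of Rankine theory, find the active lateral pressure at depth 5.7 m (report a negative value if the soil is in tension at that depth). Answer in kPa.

K_a = (1 − sin φ)/(1 + sin φ) = 0.3047.
σ_a = K_a γ z − 2c√K_a = 0.3047×17.6×5.7 − 2×5.6×0.5520 = 24.39 kPa.

24.4 kPa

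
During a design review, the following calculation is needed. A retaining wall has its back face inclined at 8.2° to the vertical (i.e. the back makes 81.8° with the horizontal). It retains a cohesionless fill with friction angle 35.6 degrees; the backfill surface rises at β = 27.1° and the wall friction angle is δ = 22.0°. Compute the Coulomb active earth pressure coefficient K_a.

K_a = sin²(α+φ) / [sin²α · sin(α−δ) · (1 + √{sin(φ+δ)sin(φ−β) / (sin(α−δ)sin(α+β))})²].
With α = 81.8°, φ = 35.6°, δ = 22.0°, β = 27.1°: K_a = 0.4814.

0.481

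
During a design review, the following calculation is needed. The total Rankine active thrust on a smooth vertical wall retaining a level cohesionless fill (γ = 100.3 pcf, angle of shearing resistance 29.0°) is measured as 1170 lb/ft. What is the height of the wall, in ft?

K_a = 0.3470. P_a = ½ K_a γ H² ⇒ H = √(2P_a/(K_a γ)).
H = √(2×1170/(0.3470×100.3)) = 8.200 ft.

8.20 ft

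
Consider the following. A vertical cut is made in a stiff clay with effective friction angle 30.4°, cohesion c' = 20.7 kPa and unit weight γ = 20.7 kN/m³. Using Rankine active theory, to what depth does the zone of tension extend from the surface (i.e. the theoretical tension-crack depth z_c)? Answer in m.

3.49 m

K_a = tan²(45° − 30.4°/2) = 0.3280; √K_a = 0.5727.
The active pressure is zero where K_a γ z = 2c√K_a, so z_c = 2c/(γ√K_a) = 2×20.7/(20.7×0.5727) = 3.492 m.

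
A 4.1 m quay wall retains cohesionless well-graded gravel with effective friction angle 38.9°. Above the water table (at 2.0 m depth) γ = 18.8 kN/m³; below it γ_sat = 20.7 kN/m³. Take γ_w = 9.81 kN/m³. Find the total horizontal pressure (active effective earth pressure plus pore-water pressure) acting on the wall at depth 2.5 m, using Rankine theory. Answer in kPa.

14.7 kPa

K_a = (1 − sin φ)/(1 + sin φ) = 0.2285.
γ' = 20.7 − 9.81 = 10.89 kN/m³.
Effective vertical stress at 2.5 m: σ'_v = 18.8×2.0 + 10.89×0.500 = 43.05 kPa.
σ'_h = K_a σ'_v = 0.2285 × 43.05 = 9.837 kPa; u = γ_w × 0.500 = 4.905 kPa.
Total σ_h = 9.837 + 4.905 = 14.74 kPa.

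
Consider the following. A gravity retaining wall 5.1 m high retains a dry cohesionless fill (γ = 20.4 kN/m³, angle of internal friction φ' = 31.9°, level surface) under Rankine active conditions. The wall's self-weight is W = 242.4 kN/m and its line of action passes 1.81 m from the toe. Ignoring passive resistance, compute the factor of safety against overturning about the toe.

K_a = tan²(45° − 31.9°/2) = 0.3085.
P_a = ½K_aγH² = 0.5×0.3085×20.4×5.1² = 81.85 kN/m, acting at H/3 = 1.700 m above the base.
Overturning moment M_o = P_a × H/3 = 81.85 × 1.700 = 139.1.
Resisting moment M_r = W × 1.81 = 242.4 × 1.81 = 438.7.
FS_overturning = M_r/M_o = 438.7/139.1 = 3.153.

3.15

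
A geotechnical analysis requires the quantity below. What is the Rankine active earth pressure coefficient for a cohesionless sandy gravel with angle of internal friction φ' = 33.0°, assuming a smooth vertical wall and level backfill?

0.295

K_a = (1 − sin φ)/(1 + sin φ) = (1 − sin 33.0°)/(1 + sin 33.0°) = 0.2948.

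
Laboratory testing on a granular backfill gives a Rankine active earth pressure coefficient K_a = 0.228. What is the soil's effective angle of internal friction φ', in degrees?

39.0°

K_a = tan²(45° − φ/2) ⇒ 45° − φ/2 = arctan(√0.228) = 25.52°.
φ = 2(45° − 25.52°) = 38.95°.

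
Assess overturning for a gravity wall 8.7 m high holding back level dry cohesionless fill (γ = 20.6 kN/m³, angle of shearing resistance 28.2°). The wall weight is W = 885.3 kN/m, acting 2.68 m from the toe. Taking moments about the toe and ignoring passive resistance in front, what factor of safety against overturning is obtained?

K_a = tan²(45° − 28.2°/2) = 0.3582.
P_a = ½K_aγH² = 0.5×0.3582×20.6×8.7² = 279.2 kN/m, acting at H/3 = 2.900 m above the base.
Overturning moment M_o = P_a × H/3 = 279.2 × 2.900 = 809.8.
Resisting moment M_r = W × 2.68 = 885.3 × 2.68 = 2373.
FS_overturning = M_r/M_o = 2373/809.8 = 2.930.

2.93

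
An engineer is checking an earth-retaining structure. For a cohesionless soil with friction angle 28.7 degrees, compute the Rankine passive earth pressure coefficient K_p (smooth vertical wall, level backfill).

2.85

K_p = (1 + sin φ)/(1 − sin φ) = tan²(45° + 28.7°/2) = 2.848.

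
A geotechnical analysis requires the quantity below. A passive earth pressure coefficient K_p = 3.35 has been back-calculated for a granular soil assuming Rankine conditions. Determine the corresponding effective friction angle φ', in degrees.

32.7°

K_p = (1+sin φ)/(1−sin φ) ⇒ sin φ = (K_p − 1)/(K_p + 1) = 0.5402.
φ = arcsin(0.5402) = 32.70°.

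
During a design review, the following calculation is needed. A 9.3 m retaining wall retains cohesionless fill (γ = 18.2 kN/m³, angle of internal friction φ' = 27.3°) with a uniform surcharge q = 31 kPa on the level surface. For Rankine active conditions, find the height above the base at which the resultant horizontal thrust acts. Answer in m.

3.52 m

K_a = 0.3711.
Triangular part P₁ = ½K_aγH² = 292.1 at H/3 = 3.100 m; rectangular part P₂ = K_a q H = 107.0 at H/2 = 4.650 m.
ȳ = (P₁·3.100 + P₂·4.650)/(P₁+P₂) = 3.516 m.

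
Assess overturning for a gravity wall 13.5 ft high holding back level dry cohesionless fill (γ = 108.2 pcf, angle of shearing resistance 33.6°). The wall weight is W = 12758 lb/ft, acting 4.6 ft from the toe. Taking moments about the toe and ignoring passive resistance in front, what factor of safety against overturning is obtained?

K_a = tan²(45° − 33.6°/2) = 0.2875.
P_a = ½K_aγH² = 0.5×0.2875×108.2×13.5² = 2835 lb/ft, acting at H/3 = 4.500 ft above the base.
Overturning moment M_o = P_a × H/3 = 2835 × 4.500 = 12760.
Resisting moment M_r = W × 4.6 = 12758 × 4.6 = 58690.
FS_overturning = M_r/M_o = 58690/12760 = 4.601.

4.60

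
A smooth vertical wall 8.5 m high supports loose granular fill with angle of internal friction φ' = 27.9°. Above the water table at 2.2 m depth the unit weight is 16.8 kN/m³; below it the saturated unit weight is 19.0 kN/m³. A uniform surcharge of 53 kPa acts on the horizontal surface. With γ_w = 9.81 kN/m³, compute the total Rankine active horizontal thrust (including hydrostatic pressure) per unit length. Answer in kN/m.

K_a = tan²(45° − φ/2) = 0.3625.
γ' = 19.0 − 9.81 = 9.190 kN/m³. h₂ = H − d_w = 6.3 m.
σ'_h: at surface K_a·q = 19.21; at WT K_a(q+γd_w) = 32.61; at base K_a(q+γd_w+γ'h₂) = 53.59 kPa.
P₁ = ½(19.21+32.61)×2.2 = 57.00; P₂ = ½(32.61+53.59)×6.3 = 271.5; P_w = ½γ_w h₂² = 194.7.
Total = 57.00+271.5+194.7 = 523.2 kN/m.

523 kN/m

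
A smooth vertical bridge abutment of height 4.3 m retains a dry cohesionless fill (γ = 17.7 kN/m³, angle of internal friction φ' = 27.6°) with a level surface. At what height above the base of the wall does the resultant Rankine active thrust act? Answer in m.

K_a = 0.3668.
The pressure distribution is triangular, so the resultant acts at H/3 above the base = 4.3/3 = 1.433 m.

1.43 m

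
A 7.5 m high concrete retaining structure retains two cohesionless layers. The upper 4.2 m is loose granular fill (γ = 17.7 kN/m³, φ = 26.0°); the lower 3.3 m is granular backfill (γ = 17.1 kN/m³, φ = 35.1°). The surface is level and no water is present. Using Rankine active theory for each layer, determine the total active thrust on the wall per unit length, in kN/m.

K_a1 = tan²(45°−26.0°/2) = 0.3905; K_a2 = tan²(45°−35.1°/2) = 0.2698.
Layer 1: σ at base = K_a1 γ₁ h₁ = 29.03 kPa; P₁ = ½×29.03×4.2 = 60.96.
Layer 2: σ_v at top = γ₁h₁ = 74.34; σ_h top = K_a2×74.34 = 20.06; σ_h base = K_a2×(74.34+17.1×3.3) = 35.29.
P₂ = ½(20.06+35.29)×3.3 = 91.32. Total P_a = 60.96+91.32 = 152.3 kN/m.

152 kN/m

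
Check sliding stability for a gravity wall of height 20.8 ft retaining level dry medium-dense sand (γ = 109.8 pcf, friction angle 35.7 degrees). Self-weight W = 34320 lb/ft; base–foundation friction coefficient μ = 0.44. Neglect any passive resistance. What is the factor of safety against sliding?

2.42

K_a = tan²(45° − 35.7°/2) = 0.2630.
P_a = ½K_aγH² = 0.5×0.2630×109.8×20.8² = 6247 lb/ft, acting at H/3 = 6.933 ft above the base.
FS_sliding = μW / P_a = 0.44×34320 / 6247 = 2.417.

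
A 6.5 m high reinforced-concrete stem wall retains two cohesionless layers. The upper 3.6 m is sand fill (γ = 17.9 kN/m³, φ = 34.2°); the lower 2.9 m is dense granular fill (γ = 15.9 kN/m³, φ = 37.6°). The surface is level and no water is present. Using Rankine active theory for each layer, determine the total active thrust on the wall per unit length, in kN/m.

94.0 kN/m

K_a1 = tan²(45°−34.2°/2) = 0.2803; K_a2 = tan²(45°−37.6°/2) = 0.2421.
Layer 1: σ at base = K_a1 γ₁ h₁ = 18.07 kPa; P₁ = ½×18.07×3.6 = 32.52.
Layer 2: σ_v at top = γ₁h₁ = 64.44; σ_h top = K_a2×64.44 = 15.60; σ_h base = K_a2×(64.44+15.9×2.9) = 26.77.
P₂ = ½(15.60+26.77)×2.9 = 61.44. Total P_a = 32.52+61.44 = 93.95 kN/m.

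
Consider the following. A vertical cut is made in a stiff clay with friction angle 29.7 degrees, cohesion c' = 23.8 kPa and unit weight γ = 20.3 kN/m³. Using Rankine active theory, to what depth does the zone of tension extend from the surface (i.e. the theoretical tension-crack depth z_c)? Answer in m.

K_a = tan²(45° − 29.7°/2) = 0.3374; √K_a = 0.5808.
The active pressure is zero where K_a γ z = 2c√K_a, so z_c = 2c/(γ√K_a) = 2×23.8/(20.3×0.5808) = 4.037 m.

4.04 m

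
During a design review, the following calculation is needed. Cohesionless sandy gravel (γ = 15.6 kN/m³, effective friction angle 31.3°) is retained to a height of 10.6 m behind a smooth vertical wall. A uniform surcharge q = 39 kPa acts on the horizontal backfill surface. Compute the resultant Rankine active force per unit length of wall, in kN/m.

408 kN/m

K_a = tan²(45° − φ/2) = 0.3162.
Soil triangle: ½ K_a γ H² = 0.5×0.3162×15.6×10.6² = 277.1 kN/m.
Surcharge rectangle: K_a q H = 0.3162×39×10.6 = 130.7 kN/m.
Total = 277.1 + 130.7 = 407.8 kN/m.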